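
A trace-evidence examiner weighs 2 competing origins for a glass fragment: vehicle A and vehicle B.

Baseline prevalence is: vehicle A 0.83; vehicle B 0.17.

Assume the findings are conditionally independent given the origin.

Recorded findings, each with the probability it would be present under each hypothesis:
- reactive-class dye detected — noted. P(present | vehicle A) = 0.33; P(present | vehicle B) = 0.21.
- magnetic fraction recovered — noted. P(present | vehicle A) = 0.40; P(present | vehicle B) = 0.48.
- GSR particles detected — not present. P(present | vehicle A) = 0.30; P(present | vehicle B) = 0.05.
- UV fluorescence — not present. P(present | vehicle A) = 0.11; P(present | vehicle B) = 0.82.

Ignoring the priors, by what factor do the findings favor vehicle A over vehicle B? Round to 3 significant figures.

The Bayes factor is the ratio of the joint likelihoods of the evidence pattern under the two hypotheses (using 1 − P(present | H) for each absent finding).
  vehicle A: 0.33 × 0.40 × (1 − 0.30) × (1 − 0.11) = 0.082236
  vehicle B: 0.21 × 0.48 × (1 − 0.05) × (1 − 0.82) = 0.017237
Bayes factor = 0.082236 / 0.017237 ≈ 4.77

4.77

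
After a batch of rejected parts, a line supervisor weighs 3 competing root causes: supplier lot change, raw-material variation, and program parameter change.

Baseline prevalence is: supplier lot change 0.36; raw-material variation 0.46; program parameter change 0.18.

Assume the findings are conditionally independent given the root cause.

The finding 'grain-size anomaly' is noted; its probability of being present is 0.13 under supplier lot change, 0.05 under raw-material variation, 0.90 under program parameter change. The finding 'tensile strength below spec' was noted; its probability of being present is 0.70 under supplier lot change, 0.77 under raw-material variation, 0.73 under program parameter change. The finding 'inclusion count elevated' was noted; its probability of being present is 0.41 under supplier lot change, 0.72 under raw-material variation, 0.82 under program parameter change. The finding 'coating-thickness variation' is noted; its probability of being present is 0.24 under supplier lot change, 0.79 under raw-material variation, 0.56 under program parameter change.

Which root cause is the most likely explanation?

program parameter change

Multiply each prior by the joint likelihood of the evidence pattern:
  supplier lot change: 0.36 × 0.13 × 0.70 × 0.41 × 0.24 = 0.0032236
  raw-material variation: 0.46 × 0.05 × 0.77 × 0.72 × 0.79 = 0.010073
  program parameter change: 0.18 × 0.90 × 0.73 × 0.82 × 0.56 = 0.054305
The unnormalized weights sum to 0.067602.
P(supplier lot change | evidence) ≈ 0.0032236 / 0.067602 ≈ 0.048
P(raw-material variation | evidence) ≈ 0.010073 / 0.067602 ≈ 0.149
P(program parameter change | evidence) ≈ 0.054305 / 0.067602 ≈ 0.803
The largest is 0.803, so program parameter change is most probable.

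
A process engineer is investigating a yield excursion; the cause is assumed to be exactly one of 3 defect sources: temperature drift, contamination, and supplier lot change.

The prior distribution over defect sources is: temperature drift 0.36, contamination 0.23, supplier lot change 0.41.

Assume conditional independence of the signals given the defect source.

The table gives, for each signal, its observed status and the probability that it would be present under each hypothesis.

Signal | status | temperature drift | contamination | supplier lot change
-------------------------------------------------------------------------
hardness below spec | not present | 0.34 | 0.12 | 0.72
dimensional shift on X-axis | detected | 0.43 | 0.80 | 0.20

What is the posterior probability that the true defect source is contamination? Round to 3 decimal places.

0.564

Multiply each prior by the joint likelihood of the signal pattern (using 1 − P(present | H) for each absent signal):
  temperature drift: 0.36 × (1 − 0.34) × 0.43 = 0.10217
  contamination: 0.23 × (1 − 0.12) × 0.80 = 0.16192
  supplier lot change: 0.41 × (1 − 0.72) × 0.20 = 0.02296
Normalizing constant Z = 0.10217 + 0.16192 + 0.02296 = 0.28705.
P(contamination | evidence) = 0.16192 / 0.28705 ≈ 0.564.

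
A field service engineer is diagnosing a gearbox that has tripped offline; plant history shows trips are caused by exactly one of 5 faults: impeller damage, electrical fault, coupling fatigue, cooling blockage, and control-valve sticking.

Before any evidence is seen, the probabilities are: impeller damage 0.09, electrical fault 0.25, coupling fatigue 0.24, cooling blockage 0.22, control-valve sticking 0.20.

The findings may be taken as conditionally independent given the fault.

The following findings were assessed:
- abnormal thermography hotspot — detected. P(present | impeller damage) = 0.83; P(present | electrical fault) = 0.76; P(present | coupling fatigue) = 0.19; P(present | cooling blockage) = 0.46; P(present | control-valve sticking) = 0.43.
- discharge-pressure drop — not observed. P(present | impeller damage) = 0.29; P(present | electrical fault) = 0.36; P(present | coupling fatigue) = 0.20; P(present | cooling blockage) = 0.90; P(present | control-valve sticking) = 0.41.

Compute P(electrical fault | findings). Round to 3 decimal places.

For each hypothesis, the unnormalized posterior weight is prior × product of the finding likelihoods (using 1 − P(present | H) for each absent finding):
  impeller damage: 0.09 × 0.83 × (1 − 0.29) = 0.053037
  electrical fault: 0.25 × 0.76 × (1 − 0.36) = 0.1216
  coupling fatigue: 0.24 × 0.19 × (1 − 0.20) = 0.03648
  cooling blockage: 0.22 × 0.46 × (1 − 0.90) = 0.01012
  control-valve sticking: 0.20 × 0.43 × (1 − 0.41) = 0.05074
Marginal likelihood of the evidence = 0.27198.
P(electrical fault | evidence) = 0.1216 / 0.27198 ≈ 0.447.

0.447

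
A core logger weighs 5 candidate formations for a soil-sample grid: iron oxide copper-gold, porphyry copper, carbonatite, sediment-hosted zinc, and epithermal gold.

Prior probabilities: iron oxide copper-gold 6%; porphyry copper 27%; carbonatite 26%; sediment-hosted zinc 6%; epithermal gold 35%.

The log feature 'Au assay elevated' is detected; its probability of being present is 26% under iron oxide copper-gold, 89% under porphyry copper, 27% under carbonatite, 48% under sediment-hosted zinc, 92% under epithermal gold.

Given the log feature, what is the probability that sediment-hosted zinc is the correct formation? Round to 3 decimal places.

0.043

For each hypothesis, the unnormalized posterior weight is prior × likelihood:
  iron oxide copper-gold: 0.06 × 0.26 = 0.0156
  porphyry copper: 0.27 × 0.89 = 0.2403
  carbonatite: 0.26 × 0.27 = 0.0702
  sediment-hosted zinc: 0.06 × 0.48 = 0.0288
  epithermal gold: 0.35 × 0.92 = 0.322
Normalizing constant Z = 0.0156 + 0.2403 + 0.0702 + 0.0288 + 0.322 = 0.6769.
P(sediment-hosted zinc | evidence) = 0.0288 / 0.6769 ≈ 0.043.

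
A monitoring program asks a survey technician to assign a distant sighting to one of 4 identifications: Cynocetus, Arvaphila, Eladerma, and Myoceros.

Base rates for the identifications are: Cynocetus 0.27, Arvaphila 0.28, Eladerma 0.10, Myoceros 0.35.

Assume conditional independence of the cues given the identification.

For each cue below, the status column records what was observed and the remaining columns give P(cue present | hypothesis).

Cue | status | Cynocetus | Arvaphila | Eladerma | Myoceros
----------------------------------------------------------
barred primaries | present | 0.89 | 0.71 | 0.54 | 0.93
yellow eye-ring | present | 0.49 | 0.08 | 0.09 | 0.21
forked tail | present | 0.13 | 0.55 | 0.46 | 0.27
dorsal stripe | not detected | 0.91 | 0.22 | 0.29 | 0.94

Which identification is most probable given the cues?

Arvaphila

By Bayes' rule with conditional independence, the unnormalized weight for each hypothesis is prior × ∏ likelihoods (using 1 − P(present | H) for each absent cue):
  Cynocetus: 0.27 × 0.89 × 0.49 × 0.13 × (1 − 0.91) = 0.0013776
  Arvaphila: 0.28 × 0.71 × 0.08 × 0.55 × (1 − 0.22) = 0.0068228
  Eladerma: 0.10 × 0.54 × 0.09 × 0.46 × (1 − 0.29) = 0.0015873
  Myoceros: 0.35 × 0.93 × 0.21 × 0.27 × (1 − 0.94) = 0.0011074
Marginal likelihood of the evidence = 0.010895.
P(Cynocetus | evidence) ≈ 0.0013776 / 0.010895 ≈ 0.126
P(Arvaphila | evidence) ≈ 0.0068228 / 0.010895 ≈ 0.626
P(Eladerma | evidence) ≈ 0.0015873 / 0.010895 ≈ 0.146
P(Myoceros | evidence) ≈ 0.0011074 / 0.010895 ≈ 0.102
The largest is 0.626, so Arvaphila is most probable.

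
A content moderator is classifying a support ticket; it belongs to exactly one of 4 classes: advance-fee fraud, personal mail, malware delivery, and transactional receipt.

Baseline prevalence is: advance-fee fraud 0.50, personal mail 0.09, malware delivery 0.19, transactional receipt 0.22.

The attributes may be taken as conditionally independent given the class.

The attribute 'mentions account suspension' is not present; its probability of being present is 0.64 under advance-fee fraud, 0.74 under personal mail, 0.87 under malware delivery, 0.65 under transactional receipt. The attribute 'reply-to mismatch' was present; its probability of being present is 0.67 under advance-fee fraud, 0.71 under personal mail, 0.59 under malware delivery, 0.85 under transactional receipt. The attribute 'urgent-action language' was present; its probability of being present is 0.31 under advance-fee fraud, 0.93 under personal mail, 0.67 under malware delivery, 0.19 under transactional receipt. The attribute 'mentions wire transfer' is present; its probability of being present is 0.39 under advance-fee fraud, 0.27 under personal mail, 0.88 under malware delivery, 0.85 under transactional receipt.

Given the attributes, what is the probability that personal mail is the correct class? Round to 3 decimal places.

0.110

By Bayes' rule with conditional independence, the unnormalized weight for each hypothesis is prior × ∏ likelihoods (using 1 − P(present | H) for each absent attribute):
  advance-fee fraud: 0.50 × (1 − 0.64) × 0.67 × 0.31 × 0.39 = 0.014581
  personal mail: 0.09 × (1 − 0.74) × 0.71 × 0.93 × 0.27 = 0.0041718
  malware delivery: 0.19 × (1 − 0.87) × 0.59 × 0.67 × 0.88 = 0.0085922
  transactional receipt: 0.22 × (1 − 0.65) × 0.85 × 0.19 × 0.85 = 0.01057
Normalizing constant Z = 0.014581 + 0.0041718 + 0.0085922 + 0.01057 = 0.037915.
P(personal mail | evidence) = 0.0041718 / 0.037915 ≈ 0.110.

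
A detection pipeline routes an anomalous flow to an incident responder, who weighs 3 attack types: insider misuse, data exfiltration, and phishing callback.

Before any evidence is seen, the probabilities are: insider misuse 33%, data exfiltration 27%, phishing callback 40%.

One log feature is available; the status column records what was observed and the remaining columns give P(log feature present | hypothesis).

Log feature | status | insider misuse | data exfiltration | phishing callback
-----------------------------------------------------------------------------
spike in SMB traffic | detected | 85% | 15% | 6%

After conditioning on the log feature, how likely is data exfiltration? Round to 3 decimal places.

For each hypothesis, the unnormalized posterior weight is prior × likelihood:
  insider misuse: 0.33 × 0.85 = 0.2805
  data exfiltration: 0.27 × 0.15 = 0.0405
  phishing callback: 0.40 × 0.06 = 0.024
Normalizing constant Z = 0.2805 + 0.0405 + 0.024 = 0.345.
P(data exfiltration | evidence) = 0.0405 / 0.345 ≈ 0.117.

0.117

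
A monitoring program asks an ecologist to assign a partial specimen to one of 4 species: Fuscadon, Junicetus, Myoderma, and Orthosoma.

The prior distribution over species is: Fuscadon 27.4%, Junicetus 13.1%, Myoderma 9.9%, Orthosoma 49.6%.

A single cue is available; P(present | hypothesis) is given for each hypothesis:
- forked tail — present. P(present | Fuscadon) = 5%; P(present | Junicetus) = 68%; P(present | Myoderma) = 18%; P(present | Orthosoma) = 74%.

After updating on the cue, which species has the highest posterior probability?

Orthosoma

By Bayes' rule, the unnormalized weight for each hypothesis is prior × likelihood:
  Fuscadon: 0.274 × 0.05 = 0.0137
  Junicetus: 0.131 × 0.68 = 0.08908
  Myoderma: 0.099 × 0.18 = 0.01782
  Orthosoma: 0.496 × 0.74 = 0.36704
Marginal likelihood of the evidence = 0.48764.
P(Fuscadon | evidence) ≈ 0.0137 / 0.48764 ≈ 0.028
P(Junicetus | evidence) ≈ 0.08908 / 0.48764 ≈ 0.183
P(Myoderma | evidence) ≈ 0.01782 / 0.48764 ≈ 0.037
P(Orthosoma | evidence) ≈ 0.36704 / 0.48764 ≈ 0.753
The largest is 0.753, so Orthosoma is most probable.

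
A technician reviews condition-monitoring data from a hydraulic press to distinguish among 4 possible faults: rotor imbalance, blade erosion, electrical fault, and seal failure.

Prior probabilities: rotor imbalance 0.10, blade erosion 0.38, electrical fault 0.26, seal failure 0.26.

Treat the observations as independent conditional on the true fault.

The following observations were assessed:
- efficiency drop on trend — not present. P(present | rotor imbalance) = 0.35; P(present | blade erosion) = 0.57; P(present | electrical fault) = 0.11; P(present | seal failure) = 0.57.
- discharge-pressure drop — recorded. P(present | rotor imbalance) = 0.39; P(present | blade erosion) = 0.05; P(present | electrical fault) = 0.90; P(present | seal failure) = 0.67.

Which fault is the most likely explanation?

electrical fault

By Bayes' rule with conditional independence, the unnormalized weight for each hypothesis is prior × ∏ likelihoods (using 1 − P(present | H) for each absent observation):
  rotor imbalance: 0.10 × (1 − 0.35) × 0.39 = 0.02535
  blade erosion: 0.38 × (1 − 0.57) × 0.05 = 0.00817
  electrical fault: 0.26 × (1 − 0.11) × 0.90 = 0.20826
  seal failure: 0.26 × (1 − 0.57) × 0.67 = 0.074906
Marginal likelihood of the evidence = 0.31669.
P(rotor imbalance | evidence) ≈ 0.02535 / 0.31669 ≈ 0.080
P(blade erosion | evidence) ≈ 0.00817 / 0.31669 ≈ 0.026
P(electrical fault | evidence) ≈ 0.20826 / 0.31669 ≈ 0.658
P(seal failure | evidence) ≈ 0.074906 / 0.31669 ≈ 0.237
The largest is 0.658, so electrical fault is most probable.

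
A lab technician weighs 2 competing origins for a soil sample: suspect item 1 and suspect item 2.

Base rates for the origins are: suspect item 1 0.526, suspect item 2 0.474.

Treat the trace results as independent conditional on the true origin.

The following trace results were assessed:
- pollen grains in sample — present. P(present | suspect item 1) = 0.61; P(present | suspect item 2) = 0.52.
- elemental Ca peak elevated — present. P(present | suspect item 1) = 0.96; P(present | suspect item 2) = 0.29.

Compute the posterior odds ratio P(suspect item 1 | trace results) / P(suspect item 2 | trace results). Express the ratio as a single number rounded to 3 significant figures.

4.31

Posterior odds equal prior odds times the likelihood ratio; only the two competing hypotheses matter.
  suspect item 1: 0.526 × 0.61 × 0.96 = 0.30803
  suspect item 2: 0.474 × 0.52 × 0.29 = 0.071479
Odds(suspect item 1 : suspect item 2) = 0.30803 / 0.071479 ≈ 4.31.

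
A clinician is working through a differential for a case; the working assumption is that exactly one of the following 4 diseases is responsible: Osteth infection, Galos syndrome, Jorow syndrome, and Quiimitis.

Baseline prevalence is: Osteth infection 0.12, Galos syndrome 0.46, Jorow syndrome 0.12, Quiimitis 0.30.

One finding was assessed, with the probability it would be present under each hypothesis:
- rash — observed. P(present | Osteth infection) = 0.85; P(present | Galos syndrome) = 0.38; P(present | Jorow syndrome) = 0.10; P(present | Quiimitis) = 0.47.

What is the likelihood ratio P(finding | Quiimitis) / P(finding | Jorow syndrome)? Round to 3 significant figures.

4.70

Likelihood of this finding under each hypothesis:
  Quiimitis: 0.47
  Jorow syndrome: 0.1
Bayes factor = 0.47 / 0.1 ≈ 4.70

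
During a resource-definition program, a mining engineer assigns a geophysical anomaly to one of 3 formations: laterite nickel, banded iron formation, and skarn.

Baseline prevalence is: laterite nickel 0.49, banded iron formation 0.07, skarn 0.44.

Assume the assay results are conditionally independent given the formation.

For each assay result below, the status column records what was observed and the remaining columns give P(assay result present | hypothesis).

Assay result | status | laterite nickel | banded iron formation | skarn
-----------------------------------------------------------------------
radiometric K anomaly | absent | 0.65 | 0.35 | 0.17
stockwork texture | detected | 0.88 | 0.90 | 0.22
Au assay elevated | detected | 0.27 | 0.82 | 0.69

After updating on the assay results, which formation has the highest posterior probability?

skarn

Multiply each prior by the joint likelihood of the assay result pattern (using 1 − P(present | H) for each absent assay result):
  laterite nickel: 0.49 × (1 − 0.65) × 0.88 × 0.27 = 0.040748
  banded iron formation: 0.07 × (1 − 0.35) × 0.90 × 0.82 = 0.033579
  skarn: 0.44 × (1 − 0.17) × 0.22 × 0.69 = 0.055437
Marginal likelihood of the evidence = 0.12976.
P(laterite nickel | evidence) ≈ 0.040748 / 0.12976 ≈ 0.314
P(banded iron formation | evidence) ≈ 0.033579 / 0.12976 ≈ 0.259
P(skarn | evidence) ≈ 0.055437 / 0.12976 ≈ 0.427
The largest is 0.427, so skarn is most probable.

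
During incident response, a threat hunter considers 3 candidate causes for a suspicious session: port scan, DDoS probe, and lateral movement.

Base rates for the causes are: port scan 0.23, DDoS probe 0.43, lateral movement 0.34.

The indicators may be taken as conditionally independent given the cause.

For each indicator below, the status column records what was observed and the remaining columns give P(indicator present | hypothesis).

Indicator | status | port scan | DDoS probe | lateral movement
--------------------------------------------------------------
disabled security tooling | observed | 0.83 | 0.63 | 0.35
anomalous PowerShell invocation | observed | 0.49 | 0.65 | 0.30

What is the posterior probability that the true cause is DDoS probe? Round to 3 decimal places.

0.577

By Bayes' rule with conditional independence, the unnormalized weight for each hypothesis is prior × ∏ likelihoods:
  port scan: 0.23 × 0.83 × 0.49 = 0.093541
  DDoS probe: 0.43 × 0.63 × 0.65 = 0.17608
  lateral movement: 0.34 × 0.35 × 0.30 = 0.0357
Marginal likelihood of the evidence = 0.30533.
P(DDoS probe | evidence) = 0.17608 / 0.30533 ≈ 0.577.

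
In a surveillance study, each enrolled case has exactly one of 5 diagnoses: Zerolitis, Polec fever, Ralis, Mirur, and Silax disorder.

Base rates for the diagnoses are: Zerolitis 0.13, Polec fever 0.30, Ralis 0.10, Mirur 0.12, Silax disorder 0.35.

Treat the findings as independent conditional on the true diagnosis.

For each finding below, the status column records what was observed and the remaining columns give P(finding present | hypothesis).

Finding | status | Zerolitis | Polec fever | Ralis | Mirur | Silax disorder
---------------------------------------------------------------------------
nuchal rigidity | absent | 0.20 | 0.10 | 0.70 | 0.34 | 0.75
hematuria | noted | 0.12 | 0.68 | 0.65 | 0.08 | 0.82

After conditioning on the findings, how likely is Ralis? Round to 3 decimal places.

Multiply each prior by the joint likelihood of the evidence pattern (using 1 − P(present | H) for each absent finding):
  Zerolitis: 0.13 × (1 − 0.20) × 0.12 = 0.01248
  Polec fever: 0.30 × (1 − 0.10) × 0.68 = 0.1836
  Ralis: 0.10 × (1 − 0.70) × 0.65 = 0.0195
  Mirur: 0.12 × (1 − 0.34) × 0.08 = 0.006336
  Silax disorder: 0.35 × (1 − 0.75) × 0.82 = 0.07175
Marginal likelihood of the evidence = 0.29367.
P(Ralis | evidence) = 0.0195 / 0.29367 ≈ 0.066.

0.066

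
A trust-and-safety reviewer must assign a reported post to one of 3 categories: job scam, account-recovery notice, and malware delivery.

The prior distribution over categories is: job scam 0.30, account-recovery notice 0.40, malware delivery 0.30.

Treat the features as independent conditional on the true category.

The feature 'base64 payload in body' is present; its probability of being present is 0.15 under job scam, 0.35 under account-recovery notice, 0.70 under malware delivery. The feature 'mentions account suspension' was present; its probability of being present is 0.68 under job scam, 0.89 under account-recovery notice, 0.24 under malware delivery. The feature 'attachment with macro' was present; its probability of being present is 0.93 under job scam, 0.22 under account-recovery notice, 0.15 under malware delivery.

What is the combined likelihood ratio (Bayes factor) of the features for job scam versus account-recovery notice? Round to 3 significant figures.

The Bayes factor is the ratio of the joint likelihoods of the feature pattern under the two hypotheses.
  job scam: 0.15 × 0.68 × 0.93 = 0.09486
  account-recovery notice: 0.35 × 0.89 × 0.22 = 0.06853
Bayes factor = 0.09486 / 0.06853 ≈ 1.38

1.38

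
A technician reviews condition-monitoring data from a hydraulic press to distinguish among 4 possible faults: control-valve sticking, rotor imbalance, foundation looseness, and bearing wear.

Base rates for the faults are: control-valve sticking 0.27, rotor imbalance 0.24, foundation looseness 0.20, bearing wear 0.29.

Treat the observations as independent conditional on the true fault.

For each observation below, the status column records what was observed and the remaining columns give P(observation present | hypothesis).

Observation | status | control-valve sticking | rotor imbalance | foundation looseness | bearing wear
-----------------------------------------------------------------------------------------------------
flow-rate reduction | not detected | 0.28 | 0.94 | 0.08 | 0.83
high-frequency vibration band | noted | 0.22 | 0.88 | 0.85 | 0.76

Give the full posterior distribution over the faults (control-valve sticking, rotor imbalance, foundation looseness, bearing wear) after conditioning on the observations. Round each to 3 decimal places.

For each hypothesis, the unnormalized posterior weight is prior × product of the observation likelihoods (using 1 − P(present | H) for each absent observation):
  control-valve sticking: 0.27 × (1 − 0.28) × 0.22 = 0.042768
  rotor imbalance: 0.24 × (1 − 0.94) × 0.88 = 0.012672
  foundation looseness: 0.20 × (1 − 0.08) × 0.85 = 0.1564
  bearing wear: 0.29 × (1 − 0.83) × 0.76 = 0.037468
Marginal likelihood of the evidence = 0.24931.
P(control-valve sticking | evidence) = 0.042768 / 0.24931 ≈ 0.172
P(rotor imbalance | evidence) = 0.012672 / 0.24931 ≈ 0.051
P(foundation looseness | evidence) = 0.1564 / 0.24931 ≈ 0.627
P(bearing wear | evidence) = 0.037468 / 0.24931 ≈ 0.150

0.172, 0.051, 0.627, 0.150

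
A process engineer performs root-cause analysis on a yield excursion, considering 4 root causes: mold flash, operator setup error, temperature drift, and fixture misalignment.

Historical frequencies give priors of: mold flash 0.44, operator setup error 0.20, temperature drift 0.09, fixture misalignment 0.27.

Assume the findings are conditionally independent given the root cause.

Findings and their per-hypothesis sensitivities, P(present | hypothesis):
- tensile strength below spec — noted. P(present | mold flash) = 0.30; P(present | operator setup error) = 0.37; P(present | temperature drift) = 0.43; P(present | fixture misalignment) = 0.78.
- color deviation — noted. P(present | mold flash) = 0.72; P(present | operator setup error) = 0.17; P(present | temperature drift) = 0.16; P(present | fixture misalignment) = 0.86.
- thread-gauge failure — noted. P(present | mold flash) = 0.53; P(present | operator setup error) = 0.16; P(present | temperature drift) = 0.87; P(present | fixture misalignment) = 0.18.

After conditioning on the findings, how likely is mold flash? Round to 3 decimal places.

0.557

By Bayes' rule with conditional independence, the unnormalized weight for each hypothesis is prior × ∏ likelihoods:
  mold flash: 0.44 × 0.30 × 0.72 × 0.53 = 0.050371
  operator setup error: 0.20 × 0.37 × 0.17 × 0.16 = 0.0020128
  temperature drift: 0.09 × 0.43 × 0.16 × 0.87 = 0.005387
  fixture misalignment: 0.27 × 0.78 × 0.86 × 0.18 = 0.032601
Marginal likelihood of the evidence = 0.090372.
P(mold flash | evidence) = 0.050371 / 0.090372 ≈ 0.557.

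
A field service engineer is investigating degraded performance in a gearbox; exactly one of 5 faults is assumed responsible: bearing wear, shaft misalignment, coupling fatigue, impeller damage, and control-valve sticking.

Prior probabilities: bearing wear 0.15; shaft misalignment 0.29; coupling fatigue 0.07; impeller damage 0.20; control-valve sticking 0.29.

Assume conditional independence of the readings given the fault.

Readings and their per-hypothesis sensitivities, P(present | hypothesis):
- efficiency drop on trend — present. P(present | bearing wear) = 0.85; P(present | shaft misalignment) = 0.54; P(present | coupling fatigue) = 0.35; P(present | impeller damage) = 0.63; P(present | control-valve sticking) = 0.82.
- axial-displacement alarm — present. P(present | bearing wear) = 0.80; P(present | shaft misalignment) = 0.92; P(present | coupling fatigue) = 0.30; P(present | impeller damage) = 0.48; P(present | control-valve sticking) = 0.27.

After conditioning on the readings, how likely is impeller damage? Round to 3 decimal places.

For each hypothesis, the unnormalized posterior weight is prior × product of the reading likelihoods:
  bearing wear: 0.15 × 0.85 × 0.80 = 0.102
  shaft misalignment: 0.29 × 0.54 × 0.92 = 0.14407
  coupling fatigue: 0.07 × 0.35 × 0.30 = 0.00735
  impeller damage: 0.20 × 0.63 × 0.48 = 0.06048
  control-valve sticking: 0.29 × 0.82 × 0.27 = 0.064206
Normalizing constant Z = 0.102 + 0.14407 + 0.00735 + 0.06048 + 0.064206 = 0.37811.
P(impeller damage | evidence) = 0.06048 / 0.37811 ≈ 0.160.

0.160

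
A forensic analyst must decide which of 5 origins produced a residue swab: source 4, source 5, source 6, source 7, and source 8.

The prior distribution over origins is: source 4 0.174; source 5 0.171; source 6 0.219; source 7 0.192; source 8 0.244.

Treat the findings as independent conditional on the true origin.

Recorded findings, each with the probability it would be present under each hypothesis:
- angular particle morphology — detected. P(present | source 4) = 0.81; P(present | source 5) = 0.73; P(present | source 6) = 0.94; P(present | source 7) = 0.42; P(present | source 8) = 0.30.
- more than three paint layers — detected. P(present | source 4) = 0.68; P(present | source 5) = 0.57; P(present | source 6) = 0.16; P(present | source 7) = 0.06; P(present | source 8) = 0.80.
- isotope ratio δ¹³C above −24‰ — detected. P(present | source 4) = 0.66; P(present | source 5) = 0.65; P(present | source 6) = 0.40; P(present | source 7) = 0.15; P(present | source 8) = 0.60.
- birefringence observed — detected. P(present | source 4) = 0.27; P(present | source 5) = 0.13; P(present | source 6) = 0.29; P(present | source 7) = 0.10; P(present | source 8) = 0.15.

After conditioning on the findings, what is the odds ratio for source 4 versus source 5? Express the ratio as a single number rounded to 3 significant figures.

Posterior odds equal prior odds times the likelihood ratio; only the two competing hypotheses matter.
  source 4: 0.174 × 0.81 × 0.68 × 0.66 × 0.27 = 0.017079
  source 5: 0.171 × 0.73 × 0.57 × 0.65 × 0.13 = 0.0060124
Posterior odds = 0.017079 / 0.0060124 ≈ 2.84.

2.84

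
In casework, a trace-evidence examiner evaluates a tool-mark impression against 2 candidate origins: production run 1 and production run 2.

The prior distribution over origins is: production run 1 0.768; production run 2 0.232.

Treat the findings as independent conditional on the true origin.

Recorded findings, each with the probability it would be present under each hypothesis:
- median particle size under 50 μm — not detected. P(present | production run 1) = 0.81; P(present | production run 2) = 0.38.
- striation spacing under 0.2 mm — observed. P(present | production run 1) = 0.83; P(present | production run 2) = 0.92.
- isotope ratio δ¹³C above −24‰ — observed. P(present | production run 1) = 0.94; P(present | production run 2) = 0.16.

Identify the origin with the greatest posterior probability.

Multiply each prior by the joint likelihood of the evidence pattern (using 1 − P(present | H) for each absent finding):
  production run 1: 0.768 × (1 − 0.81) × 0.83 × 0.94 = 0.11385
  production run 2: 0.232 × (1 − 0.38) × 0.92 × 0.16 = 0.021173
Marginal likelihood of the evidence = 0.13502.
P(production run 1 | evidence) ≈ 0.11385 / 0.13502 ≈ 0.843
P(production run 2 | evidence) ≈ 0.021173 / 0.13502 ≈ 0.157
The largest is 0.843, so production run 1 is most probable.

production run 1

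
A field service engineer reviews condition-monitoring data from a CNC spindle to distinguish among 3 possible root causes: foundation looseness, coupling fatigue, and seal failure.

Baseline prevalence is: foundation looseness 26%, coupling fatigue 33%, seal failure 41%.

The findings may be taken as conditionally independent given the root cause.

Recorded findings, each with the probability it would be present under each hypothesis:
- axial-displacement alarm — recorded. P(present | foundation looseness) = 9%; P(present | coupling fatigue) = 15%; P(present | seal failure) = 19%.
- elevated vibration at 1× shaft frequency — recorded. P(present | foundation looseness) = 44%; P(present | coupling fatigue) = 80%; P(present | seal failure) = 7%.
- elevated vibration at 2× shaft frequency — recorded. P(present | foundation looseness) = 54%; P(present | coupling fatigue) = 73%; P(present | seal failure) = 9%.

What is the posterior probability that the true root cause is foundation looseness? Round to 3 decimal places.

0.159

By Bayes' rule with conditional independence, the unnormalized weight for each hypothesis is prior × ∏ likelihoods:
  foundation looseness: 0.26 × 0.09 × 0.44 × 0.54 = 0.0055598
  coupling fatigue: 0.33 × 0.15 × 0.80 × 0.73 = 0.028908
  seal failure: 0.41 × 0.19 × 0.07 × 0.09 = 0.00049077
Normalizing constant Z = 0.0055598 + 0.028908 + 0.00049077 = 0.034959.
P(foundation looseness | evidence) = 0.0055598 / 0.034959 ≈ 0.159.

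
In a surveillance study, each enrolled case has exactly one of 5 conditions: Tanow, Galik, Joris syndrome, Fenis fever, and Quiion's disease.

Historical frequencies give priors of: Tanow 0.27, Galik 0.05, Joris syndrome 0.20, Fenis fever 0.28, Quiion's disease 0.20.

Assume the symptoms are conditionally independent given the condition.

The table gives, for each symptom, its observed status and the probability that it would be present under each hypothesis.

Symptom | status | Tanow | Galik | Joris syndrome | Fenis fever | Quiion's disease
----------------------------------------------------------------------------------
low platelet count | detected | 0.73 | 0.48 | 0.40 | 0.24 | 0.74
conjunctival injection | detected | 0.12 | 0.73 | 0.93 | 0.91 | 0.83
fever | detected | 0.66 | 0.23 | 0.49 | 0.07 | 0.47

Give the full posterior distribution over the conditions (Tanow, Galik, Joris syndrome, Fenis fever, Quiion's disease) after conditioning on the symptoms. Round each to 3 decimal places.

0.132, 0.034, 0.309, 0.036, 0.489

Multiply each prior by the joint likelihood of the symptom pattern:
  Tanow: 0.27 × 0.73 × 0.12 × 0.66 = 0.01561
  Galik: 0.05 × 0.48 × 0.73 × 0.23 = 0.0040296
  Joris syndrome: 0.20 × 0.40 × 0.93 × 0.49 = 0.036456
  Fenis fever: 0.28 × 0.24 × 0.91 × 0.07 = 0.0042806
  Quiion's disease: 0.20 × 0.74 × 0.83 × 0.47 = 0.057735
Marginal likelihood of the evidence = 0.11811.
P(Tanow | evidence) = 0.01561 / 0.11811 ≈ 0.132
P(Galik | evidence) = 0.0040296 / 0.11811 ≈ 0.034
P(Joris syndrome | evidence) = 0.036456 / 0.11811 ≈ 0.309
P(Fenis fever | evidence) = 0.0042806 / 0.11811 ≈ 0.036
P(Quiion's disease | evidence) = 0.057735 / 0.11811 ≈ 0.489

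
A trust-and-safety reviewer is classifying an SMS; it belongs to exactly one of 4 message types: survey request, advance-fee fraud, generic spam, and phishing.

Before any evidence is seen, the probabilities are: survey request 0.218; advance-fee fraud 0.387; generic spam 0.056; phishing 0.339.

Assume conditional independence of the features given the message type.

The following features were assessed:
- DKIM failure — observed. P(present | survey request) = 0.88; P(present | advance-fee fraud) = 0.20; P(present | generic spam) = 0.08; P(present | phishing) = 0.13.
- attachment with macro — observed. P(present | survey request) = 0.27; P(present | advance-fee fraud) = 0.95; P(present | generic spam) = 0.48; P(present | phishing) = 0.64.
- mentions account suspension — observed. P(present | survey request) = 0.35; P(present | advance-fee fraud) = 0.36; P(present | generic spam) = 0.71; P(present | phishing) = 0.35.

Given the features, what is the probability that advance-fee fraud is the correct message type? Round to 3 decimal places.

0.473

By Bayes' rule with conditional independence, the unnormalized weight for each hypothesis is prior × ∏ likelihoods:
  survey request: 0.218 × 0.88 × 0.27 × 0.35 = 0.018129
  advance-fee fraud: 0.387 × 0.20 × 0.95 × 0.36 = 0.026471
  generic spam: 0.056 × 0.08 × 0.48 × 0.71 = 0.0015268
  phishing: 0.339 × 0.13 × 0.64 × 0.35 = 0.0098717
Marginal likelihood of the evidence = 0.055998.
P(advance-fee fraud | evidence) = 0.026471 / 0.055998 ≈ 0.473.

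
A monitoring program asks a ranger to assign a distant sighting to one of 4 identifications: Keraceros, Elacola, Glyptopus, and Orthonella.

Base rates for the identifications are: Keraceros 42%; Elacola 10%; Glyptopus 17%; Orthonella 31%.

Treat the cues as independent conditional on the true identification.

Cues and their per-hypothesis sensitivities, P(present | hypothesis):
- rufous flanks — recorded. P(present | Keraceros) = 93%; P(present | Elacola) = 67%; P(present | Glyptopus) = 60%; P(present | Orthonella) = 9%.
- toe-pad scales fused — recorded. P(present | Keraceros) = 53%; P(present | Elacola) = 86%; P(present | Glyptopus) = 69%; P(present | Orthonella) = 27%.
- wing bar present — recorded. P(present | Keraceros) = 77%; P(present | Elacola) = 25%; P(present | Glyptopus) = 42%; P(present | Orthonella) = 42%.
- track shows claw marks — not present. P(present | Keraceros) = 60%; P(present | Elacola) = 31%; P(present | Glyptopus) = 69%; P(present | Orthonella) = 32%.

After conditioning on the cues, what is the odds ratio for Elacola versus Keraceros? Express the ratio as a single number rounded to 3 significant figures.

0.156

Unnormalized posterior weight (prior times the cue likelihoods) for each of the two hypotheses (using 1 − P(present | H) for each absent cue):
  Elacola: 0.10 × 0.67 × 0.86 × 0.25 × (1 − 0.31) = 0.0099395
  Keraceros: 0.42 × 0.93 × 0.53 × 0.77 × (1 − 0.60) = 0.063762
Posterior odds = 0.0099395 / 0.063762 ≈ 0.156.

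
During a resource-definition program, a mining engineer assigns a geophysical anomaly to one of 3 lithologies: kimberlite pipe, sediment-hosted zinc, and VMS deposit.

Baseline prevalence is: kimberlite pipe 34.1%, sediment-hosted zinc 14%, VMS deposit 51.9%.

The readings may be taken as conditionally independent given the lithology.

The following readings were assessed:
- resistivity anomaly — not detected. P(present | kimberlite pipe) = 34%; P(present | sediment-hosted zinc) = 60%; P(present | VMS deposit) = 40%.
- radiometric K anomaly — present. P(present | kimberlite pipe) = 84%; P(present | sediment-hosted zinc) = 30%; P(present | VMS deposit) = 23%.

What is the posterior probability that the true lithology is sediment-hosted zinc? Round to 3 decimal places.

0.061

Multiply each prior by the joint likelihood of the reading pattern (using 1 − P(present | H) for each absent reading):
  kimberlite pipe: 0.341 × (1 − 0.34) × 0.84 = 0.18905
  sediment-hosted zinc: 0.140 × (1 − 0.60) × 0.30 = 0.0168
  VMS deposit: 0.519 × (1 − 0.40) × 0.23 = 0.071622
The unnormalized weights sum to 0.27747.
P(sediment-hosted zinc | evidence) = 0.0168 / 0.27747 ≈ 0.061.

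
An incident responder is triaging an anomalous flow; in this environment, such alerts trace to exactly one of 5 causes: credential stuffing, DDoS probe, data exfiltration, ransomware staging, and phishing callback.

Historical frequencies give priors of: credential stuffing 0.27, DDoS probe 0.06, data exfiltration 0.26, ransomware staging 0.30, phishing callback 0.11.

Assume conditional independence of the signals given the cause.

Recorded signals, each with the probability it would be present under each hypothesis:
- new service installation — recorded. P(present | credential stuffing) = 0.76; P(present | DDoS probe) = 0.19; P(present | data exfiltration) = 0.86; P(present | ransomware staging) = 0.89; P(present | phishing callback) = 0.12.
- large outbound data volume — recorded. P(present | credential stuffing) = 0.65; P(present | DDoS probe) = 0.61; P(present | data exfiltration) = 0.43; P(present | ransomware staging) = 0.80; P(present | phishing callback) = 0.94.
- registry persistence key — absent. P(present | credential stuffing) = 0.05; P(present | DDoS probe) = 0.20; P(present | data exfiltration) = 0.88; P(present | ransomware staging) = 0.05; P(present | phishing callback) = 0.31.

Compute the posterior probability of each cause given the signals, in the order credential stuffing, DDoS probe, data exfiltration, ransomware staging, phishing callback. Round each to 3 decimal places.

For each hypothesis, the unnormalized posterior weight is prior × product of the signal likelihoods (using 1 − P(present | H) for each absent signal):
  credential stuffing: 0.27 × 0.76 × 0.65 × (1 − 0.05) = 0.12671
  DDoS probe: 0.06 × 0.19 × 0.61 × (1 − 0.20) = 0.0055632
  data exfiltration: 0.26 × 0.86 × 0.43 × (1 − 0.88) = 0.011538
  ransomware staging: 0.30 × 0.89 × 0.80 × (1 − 0.05) = 0.20292
  phishing callback: 0.11 × 0.12 × 0.94 × (1 − 0.31) = 0.0085615
Normalizing constant Z = 0.12671 + 0.0055632 + 0.011538 + 0.20292 + 0.0085615 = 0.35529.
P(credential stuffing | evidence) = 0.12671 / 0.35529 ≈ 0.357
P(DDoS probe | evidence) = 0.0055632 / 0.35529 ≈ 0.016
P(data exfiltration | evidence) = 0.011538 / 0.35529 ≈ 0.032
P(ransomware staging | evidence) = 0.20292 / 0.35529 ≈ 0.571
P(phishing callback | evidence) = 0.0085615 / 0.35529 ≈ 0.024

0.357, 0.016, 0.032, 0.571, 0.024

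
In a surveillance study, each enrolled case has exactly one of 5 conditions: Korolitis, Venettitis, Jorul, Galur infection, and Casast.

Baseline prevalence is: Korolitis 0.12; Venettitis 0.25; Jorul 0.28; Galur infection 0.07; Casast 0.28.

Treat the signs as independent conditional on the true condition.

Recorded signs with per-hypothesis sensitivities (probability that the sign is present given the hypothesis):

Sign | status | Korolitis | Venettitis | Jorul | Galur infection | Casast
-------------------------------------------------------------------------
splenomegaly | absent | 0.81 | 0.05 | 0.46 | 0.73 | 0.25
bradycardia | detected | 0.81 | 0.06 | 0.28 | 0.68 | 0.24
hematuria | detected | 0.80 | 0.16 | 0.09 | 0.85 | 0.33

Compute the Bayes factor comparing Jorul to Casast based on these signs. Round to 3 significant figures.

0.229

Joint likelihood of the sign pattern under each hypothesis (using 1 − P(present | H) for each absent sign):
  Jorul: (1 − 0.46) × 0.28 × 0.09 = 0.013608
  Casast: (1 − 0.25) × 0.24 × 0.33 = 0.0594
Bayes factor = 0.013608 / 0.0594 ≈ 0.229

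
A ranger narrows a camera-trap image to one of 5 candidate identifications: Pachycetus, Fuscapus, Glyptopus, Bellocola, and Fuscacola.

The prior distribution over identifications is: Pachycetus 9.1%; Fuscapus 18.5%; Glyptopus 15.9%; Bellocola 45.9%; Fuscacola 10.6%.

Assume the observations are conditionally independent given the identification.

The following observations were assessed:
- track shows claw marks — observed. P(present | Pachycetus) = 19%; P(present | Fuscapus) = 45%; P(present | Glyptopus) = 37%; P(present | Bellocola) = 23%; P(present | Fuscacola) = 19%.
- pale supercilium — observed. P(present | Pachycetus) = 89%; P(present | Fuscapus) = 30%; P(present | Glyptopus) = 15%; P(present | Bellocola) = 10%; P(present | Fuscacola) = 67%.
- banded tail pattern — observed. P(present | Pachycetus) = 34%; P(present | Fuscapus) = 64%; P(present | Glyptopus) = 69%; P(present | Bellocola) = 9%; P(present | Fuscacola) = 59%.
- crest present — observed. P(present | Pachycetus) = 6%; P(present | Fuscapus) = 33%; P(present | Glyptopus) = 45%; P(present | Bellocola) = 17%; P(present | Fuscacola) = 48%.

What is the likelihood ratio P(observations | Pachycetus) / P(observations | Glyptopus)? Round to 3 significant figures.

0.200

The Bayes factor is the ratio of the joint likelihoods of the evidence pattern under the two hypotheses.
  Pachycetus: 0.19 × 0.89 × 0.34 × 0.06 = 0.0034496
  Glyptopus: 0.37 × 0.15 × 0.69 × 0.45 = 0.017233
Bayes factor = 0.0034496 / 0.017233 ≈ 0.200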